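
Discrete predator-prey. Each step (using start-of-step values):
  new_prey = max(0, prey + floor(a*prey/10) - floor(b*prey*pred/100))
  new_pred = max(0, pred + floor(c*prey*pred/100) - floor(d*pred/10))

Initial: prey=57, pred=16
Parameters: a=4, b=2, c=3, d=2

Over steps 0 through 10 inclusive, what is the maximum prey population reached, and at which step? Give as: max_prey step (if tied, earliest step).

Step 1: prey: 57+22-18=61; pred: 16+27-3=40
Step 2: prey: 61+24-48=37; pred: 40+73-8=105
Step 3: prey: 37+14-77=0; pred: 105+116-21=200
Step 4: prey: 0+0-0=0; pred: 200+0-40=160
Step 5: prey: 0+0-0=0; pred: 160+0-32=128
Step 6: prey: 0+0-0=0; pred: 128+0-25=103
Step 7: prey: 0+0-0=0; pred: 103+0-20=83
Step 8: prey: 0+0-0=0; pred: 83+0-16=67
Step 9: prey: 0+0-0=0; pred: 67+0-13=54
Step 10: prey: 0+0-0=0; pred: 54+0-10=44
Max prey = 61 at step 1

Answer: 61 1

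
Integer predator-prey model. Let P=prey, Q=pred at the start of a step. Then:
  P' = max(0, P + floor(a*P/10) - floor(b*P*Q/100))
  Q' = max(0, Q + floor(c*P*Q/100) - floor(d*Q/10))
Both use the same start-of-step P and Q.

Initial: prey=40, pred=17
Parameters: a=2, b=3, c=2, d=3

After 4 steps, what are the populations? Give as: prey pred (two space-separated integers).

Step 1: prey: 40+8-20=28; pred: 17+13-5=25
Step 2: prey: 28+5-21=12; pred: 25+14-7=32
Step 3: prey: 12+2-11=3; pred: 32+7-9=30
Step 4: prey: 3+0-2=1; pred: 30+1-9=22

Answer: 1 22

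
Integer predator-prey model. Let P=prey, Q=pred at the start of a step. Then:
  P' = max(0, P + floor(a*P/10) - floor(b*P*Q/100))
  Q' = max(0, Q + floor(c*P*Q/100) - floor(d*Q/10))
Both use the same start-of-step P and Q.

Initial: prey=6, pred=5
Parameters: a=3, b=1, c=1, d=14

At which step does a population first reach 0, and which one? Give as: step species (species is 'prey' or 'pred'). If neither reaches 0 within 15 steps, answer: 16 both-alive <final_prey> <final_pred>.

Step 1: prey: 6+1-0=7; pred: 5+0-7=0
First extinction: pred at step 1

Answer: 1 pred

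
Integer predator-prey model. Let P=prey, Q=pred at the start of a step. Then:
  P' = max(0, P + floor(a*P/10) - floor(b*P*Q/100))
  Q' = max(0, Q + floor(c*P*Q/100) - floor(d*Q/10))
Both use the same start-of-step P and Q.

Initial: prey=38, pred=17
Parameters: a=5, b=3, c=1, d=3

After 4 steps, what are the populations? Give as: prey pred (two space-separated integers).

Step 1: prey: 38+19-19=38; pred: 17+6-5=18
Step 2: prey: 38+19-20=37; pred: 18+6-5=19
Step 3: prey: 37+18-21=34; pred: 19+7-5=21
Step 4: prey: 34+17-21=30; pred: 21+7-6=22

Answer: 30 22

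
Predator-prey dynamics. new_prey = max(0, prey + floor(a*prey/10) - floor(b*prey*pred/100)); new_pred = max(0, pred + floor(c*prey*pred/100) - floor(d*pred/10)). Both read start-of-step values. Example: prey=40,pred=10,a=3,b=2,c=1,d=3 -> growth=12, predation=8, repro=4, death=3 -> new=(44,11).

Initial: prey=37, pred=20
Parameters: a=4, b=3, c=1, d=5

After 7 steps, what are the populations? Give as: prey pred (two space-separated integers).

Answer: 51 5

Derivation:
Step 1: prey: 37+14-22=29; pred: 20+7-10=17
Step 2: prey: 29+11-14=26; pred: 17+4-8=13
Step 3: prey: 26+10-10=26; pred: 13+3-6=10
Step 4: prey: 26+10-7=29; pred: 10+2-5=7
Step 5: prey: 29+11-6=34; pred: 7+2-3=6
Step 6: prey: 34+13-6=41; pred: 6+2-3=5
Step 7: prey: 41+16-6=51; pred: 5+2-2=5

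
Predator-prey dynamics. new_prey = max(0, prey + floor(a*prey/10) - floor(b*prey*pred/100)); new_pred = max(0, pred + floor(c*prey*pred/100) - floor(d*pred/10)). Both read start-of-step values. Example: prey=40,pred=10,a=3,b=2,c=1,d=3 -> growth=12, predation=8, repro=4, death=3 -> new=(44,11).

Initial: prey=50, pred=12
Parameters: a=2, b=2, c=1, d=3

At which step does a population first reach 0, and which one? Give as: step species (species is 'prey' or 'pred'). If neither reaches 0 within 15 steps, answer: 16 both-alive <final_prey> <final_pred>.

Step 1: prey: 50+10-12=48; pred: 12+6-3=15
Step 2: prey: 48+9-14=43; pred: 15+7-4=18
Step 3: prey: 43+8-15=36; pred: 18+7-5=20
Step 4: prey: 36+7-14=29; pred: 20+7-6=21
Step 5: prey: 29+5-12=22; pred: 21+6-6=21
Step 6: prey: 22+4-9=17; pred: 21+4-6=19
Step 7: prey: 17+3-6=14; pred: 19+3-5=17
Step 8: prey: 14+2-4=12; pred: 17+2-5=14
Step 9: prey: 12+2-3=11; pred: 14+1-4=11
Step 10: prey: 11+2-2=11; pred: 11+1-3=9
Step 11: prey: 11+2-1=12; pred: 9+0-2=7
Step 12: prey: 12+2-1=13; pred: 7+0-2=5
Step 13: prey: 13+2-1=14; pred: 5+0-1=4
Step 14: prey: 14+2-1=15; pred: 4+0-1=3
Step 15: prey: 15+3-0=18; pred: 3+0-0=3
No extinction within 15 steps

Answer: 16 both-alive 18 3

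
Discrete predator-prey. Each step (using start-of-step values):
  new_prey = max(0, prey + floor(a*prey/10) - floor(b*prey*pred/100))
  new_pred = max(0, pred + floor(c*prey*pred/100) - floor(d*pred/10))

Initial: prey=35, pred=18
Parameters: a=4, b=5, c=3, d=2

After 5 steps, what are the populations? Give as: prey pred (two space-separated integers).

Answer: 0 24

Derivation:
Step 1: prey: 35+14-31=18; pred: 18+18-3=33
Step 2: prey: 18+7-29=0; pred: 33+17-6=44
Step 3: prey: 0+0-0=0; pred: 44+0-8=36
Step 4: prey: 0+0-0=0; pred: 36+0-7=29
Step 5: prey: 0+0-0=0; pred: 29+0-5=24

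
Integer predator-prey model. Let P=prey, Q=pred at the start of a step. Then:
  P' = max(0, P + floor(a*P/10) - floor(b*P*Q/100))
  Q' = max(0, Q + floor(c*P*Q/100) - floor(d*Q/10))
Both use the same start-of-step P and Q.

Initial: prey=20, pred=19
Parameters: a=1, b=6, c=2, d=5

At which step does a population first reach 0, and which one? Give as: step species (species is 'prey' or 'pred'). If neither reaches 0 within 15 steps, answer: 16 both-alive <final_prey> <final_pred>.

Step 1: prey: 20+2-22=0; pred: 19+7-9=17
First extinction: prey at step 1

Answer: 1 prey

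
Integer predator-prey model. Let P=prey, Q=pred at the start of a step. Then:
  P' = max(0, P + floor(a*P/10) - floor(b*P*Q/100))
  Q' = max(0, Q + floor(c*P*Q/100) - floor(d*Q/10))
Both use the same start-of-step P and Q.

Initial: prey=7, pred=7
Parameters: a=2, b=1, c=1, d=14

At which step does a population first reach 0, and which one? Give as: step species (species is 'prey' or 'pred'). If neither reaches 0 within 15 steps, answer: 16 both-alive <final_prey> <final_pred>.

Step 1: prey: 7+1-0=8; pred: 7+0-9=0
First extinction: pred at step 1

Answer: 1 pred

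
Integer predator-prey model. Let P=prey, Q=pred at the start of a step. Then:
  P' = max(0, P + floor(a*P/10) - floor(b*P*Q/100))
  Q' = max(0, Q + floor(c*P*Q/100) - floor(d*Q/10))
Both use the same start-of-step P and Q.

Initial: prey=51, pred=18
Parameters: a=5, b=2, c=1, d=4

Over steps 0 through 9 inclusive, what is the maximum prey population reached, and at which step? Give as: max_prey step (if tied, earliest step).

Answer: 67 3

Derivation:
Step 1: prey: 51+25-18=58; pred: 18+9-7=20
Step 2: prey: 58+29-23=64; pred: 20+11-8=23
Step 3: prey: 64+32-29=67; pred: 23+14-9=28
Step 4: prey: 67+33-37=63; pred: 28+18-11=35
Step 5: prey: 63+31-44=50; pred: 35+22-14=43
Step 6: prey: 50+25-43=32; pred: 43+21-17=47
Step 7: prey: 32+16-30=18; pred: 47+15-18=44
Step 8: prey: 18+9-15=12; pred: 44+7-17=34
Step 9: prey: 12+6-8=10; pred: 34+4-13=25
Max prey = 67 at step 3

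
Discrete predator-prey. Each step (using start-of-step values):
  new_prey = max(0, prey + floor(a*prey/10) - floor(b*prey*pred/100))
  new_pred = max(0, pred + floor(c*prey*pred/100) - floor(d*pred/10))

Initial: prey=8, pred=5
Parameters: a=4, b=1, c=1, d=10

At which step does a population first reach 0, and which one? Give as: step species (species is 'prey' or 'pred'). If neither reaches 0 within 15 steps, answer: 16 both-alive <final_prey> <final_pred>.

Step 1: prey: 8+3-0=11; pred: 5+0-5=0
First extinction: pred at step 1

Answer: 1 pred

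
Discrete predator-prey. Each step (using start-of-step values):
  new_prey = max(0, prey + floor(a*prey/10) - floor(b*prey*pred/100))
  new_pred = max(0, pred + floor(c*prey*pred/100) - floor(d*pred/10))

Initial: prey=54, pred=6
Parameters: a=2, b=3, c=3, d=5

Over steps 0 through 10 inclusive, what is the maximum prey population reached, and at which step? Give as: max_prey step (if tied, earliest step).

Step 1: prey: 54+10-9=55; pred: 6+9-3=12
Step 2: prey: 55+11-19=47; pred: 12+19-6=25
Step 3: prey: 47+9-35=21; pred: 25+35-12=48
Step 4: prey: 21+4-30=0; pred: 48+30-24=54
Step 5: prey: 0+0-0=0; pred: 54+0-27=27
Step 6: prey: 0+0-0=0; pred: 27+0-13=14
Step 7: prey: 0+0-0=0; pred: 14+0-7=7
Step 8: prey: 0+0-0=0; pred: 7+0-3=4
Step 9: prey: 0+0-0=0; pred: 4+0-2=2
Step 10: prey: 0+0-0=0; pred: 2+0-1=1
Max prey = 55 at step 1

Answer: 55 1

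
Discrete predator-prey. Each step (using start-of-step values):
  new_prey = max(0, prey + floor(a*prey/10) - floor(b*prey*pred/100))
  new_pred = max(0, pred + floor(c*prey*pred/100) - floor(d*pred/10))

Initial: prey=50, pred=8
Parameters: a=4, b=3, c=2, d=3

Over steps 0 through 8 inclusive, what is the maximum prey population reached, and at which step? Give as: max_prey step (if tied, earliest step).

Answer: 58 1

Derivation:
Step 1: prey: 50+20-12=58; pred: 8+8-2=14
Step 2: prey: 58+23-24=57; pred: 14+16-4=26
Step 3: prey: 57+22-44=35; pred: 26+29-7=48
Step 4: prey: 35+14-50=0; pred: 48+33-14=67
Step 5: prey: 0+0-0=0; pred: 67+0-20=47
Step 6: prey: 0+0-0=0; pred: 47+0-14=33
Step 7: prey: 0+0-0=0; pred: 33+0-9=24
Step 8: prey: 0+0-0=0; pred: 24+0-7=17
Max prey = 58 at step 1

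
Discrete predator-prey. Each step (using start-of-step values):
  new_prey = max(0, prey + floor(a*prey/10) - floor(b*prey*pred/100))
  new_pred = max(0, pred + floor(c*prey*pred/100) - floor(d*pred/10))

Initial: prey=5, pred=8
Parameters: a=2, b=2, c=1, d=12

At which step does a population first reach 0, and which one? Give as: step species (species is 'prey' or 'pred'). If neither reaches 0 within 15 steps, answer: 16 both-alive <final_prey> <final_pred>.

Answer: 1 pred

Derivation:
Step 1: prey: 5+1-0=6; pred: 8+0-9=0
First extinction: pred at step 1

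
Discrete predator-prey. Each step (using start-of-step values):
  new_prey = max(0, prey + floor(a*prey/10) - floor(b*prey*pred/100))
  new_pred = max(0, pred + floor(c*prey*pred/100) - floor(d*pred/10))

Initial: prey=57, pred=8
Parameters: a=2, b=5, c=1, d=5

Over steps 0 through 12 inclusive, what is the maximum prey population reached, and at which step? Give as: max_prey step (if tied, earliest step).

Answer: 67 12

Derivation:
Step 1: prey: 57+11-22=46; pred: 8+4-4=8
Step 2: prey: 46+9-18=37; pred: 8+3-4=7
Step 3: prey: 37+7-12=32; pred: 7+2-3=6
Step 4: prey: 32+6-9=29; pred: 6+1-3=4
Step 5: prey: 29+5-5=29; pred: 4+1-2=3
Step 6: prey: 29+5-4=30; pred: 3+0-1=2
Step 7: prey: 30+6-3=33; pred: 2+0-1=1
Step 8: prey: 33+6-1=38; pred: 1+0-0=1
Step 9: prey: 38+7-1=44; pred: 1+0-0=1
Step 10: prey: 44+8-2=50; pred: 1+0-0=1
Step 11: prey: 50+10-2=58; pred: 1+0-0=1
Step 12: prey: 58+11-2=67; pred: 1+0-0=1
Max prey = 67 at step 12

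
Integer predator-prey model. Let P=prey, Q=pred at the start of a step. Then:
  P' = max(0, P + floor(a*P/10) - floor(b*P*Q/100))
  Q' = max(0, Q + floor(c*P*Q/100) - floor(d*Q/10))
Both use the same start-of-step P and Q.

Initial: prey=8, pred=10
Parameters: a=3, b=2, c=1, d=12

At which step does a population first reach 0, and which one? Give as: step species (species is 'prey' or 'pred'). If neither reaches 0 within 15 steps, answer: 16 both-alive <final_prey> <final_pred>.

Step 1: prey: 8+2-1=9; pred: 10+0-12=0
First extinction: pred at step 1

Answer: 1 pred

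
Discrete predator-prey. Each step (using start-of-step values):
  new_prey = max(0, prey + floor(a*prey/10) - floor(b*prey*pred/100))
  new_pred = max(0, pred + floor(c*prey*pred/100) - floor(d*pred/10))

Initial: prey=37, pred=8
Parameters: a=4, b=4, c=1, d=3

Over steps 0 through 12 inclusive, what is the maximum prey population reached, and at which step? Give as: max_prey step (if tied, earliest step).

Answer: 46 3

Derivation:
Step 1: prey: 37+14-11=40; pred: 8+2-2=8
Step 2: prey: 40+16-12=44; pred: 8+3-2=9
Step 3: prey: 44+17-15=46; pred: 9+3-2=10
Step 4: prey: 46+18-18=46; pred: 10+4-3=11
Step 5: prey: 46+18-20=44; pred: 11+5-3=13
Step 6: prey: 44+17-22=39; pred: 13+5-3=15
Step 7: prey: 39+15-23=31; pred: 15+5-4=16
Step 8: prey: 31+12-19=24; pred: 16+4-4=16
Step 9: prey: 24+9-15=18; pred: 16+3-4=15
Step 10: prey: 18+7-10=15; pred: 15+2-4=13
Step 11: prey: 15+6-7=14; pred: 13+1-3=11
Step 12: prey: 14+5-6=13; pred: 11+1-3=9
Max prey = 46 at step 3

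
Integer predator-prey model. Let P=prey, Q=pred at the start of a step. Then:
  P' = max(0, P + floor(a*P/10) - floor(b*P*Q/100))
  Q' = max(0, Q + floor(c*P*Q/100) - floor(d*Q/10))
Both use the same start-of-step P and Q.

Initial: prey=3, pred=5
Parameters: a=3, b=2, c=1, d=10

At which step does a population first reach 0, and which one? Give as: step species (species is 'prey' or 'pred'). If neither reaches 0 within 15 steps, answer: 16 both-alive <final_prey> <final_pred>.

Step 1: prey: 3+0-0=3; pred: 5+0-5=0
First extinction: pred at step 1

Answer: 1 pred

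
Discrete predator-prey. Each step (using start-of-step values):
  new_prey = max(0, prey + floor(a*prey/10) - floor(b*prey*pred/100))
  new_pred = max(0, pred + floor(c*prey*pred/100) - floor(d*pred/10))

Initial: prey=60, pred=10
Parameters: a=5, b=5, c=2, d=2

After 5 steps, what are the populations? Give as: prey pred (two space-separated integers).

Answer: 0 36

Derivation:
Step 1: prey: 60+30-30=60; pred: 10+12-2=20
Step 2: prey: 60+30-60=30; pred: 20+24-4=40
Step 3: prey: 30+15-60=0; pred: 40+24-8=56
Step 4: prey: 0+0-0=0; pred: 56+0-11=45
Step 5: prey: 0+0-0=0; pred: 45+0-9=36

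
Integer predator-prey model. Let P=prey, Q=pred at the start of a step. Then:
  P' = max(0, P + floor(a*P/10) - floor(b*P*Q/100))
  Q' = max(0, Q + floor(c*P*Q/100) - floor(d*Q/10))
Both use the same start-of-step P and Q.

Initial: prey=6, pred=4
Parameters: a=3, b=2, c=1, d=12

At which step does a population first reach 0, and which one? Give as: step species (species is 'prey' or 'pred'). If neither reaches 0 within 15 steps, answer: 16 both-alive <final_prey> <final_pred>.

Answer: 1 pred

Derivation:
Step 1: prey: 6+1-0=7; pred: 4+0-4=0
First extinction: pred at step 1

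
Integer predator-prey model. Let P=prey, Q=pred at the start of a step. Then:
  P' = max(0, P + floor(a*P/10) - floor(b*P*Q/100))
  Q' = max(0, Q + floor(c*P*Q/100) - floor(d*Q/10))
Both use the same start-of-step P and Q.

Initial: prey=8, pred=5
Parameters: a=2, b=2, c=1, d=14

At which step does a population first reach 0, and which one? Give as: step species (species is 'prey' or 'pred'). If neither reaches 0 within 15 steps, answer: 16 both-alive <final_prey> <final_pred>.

Answer: 1 pred

Derivation:
Step 1: prey: 8+1-0=9; pred: 5+0-7=0
First extinction: pred at step 1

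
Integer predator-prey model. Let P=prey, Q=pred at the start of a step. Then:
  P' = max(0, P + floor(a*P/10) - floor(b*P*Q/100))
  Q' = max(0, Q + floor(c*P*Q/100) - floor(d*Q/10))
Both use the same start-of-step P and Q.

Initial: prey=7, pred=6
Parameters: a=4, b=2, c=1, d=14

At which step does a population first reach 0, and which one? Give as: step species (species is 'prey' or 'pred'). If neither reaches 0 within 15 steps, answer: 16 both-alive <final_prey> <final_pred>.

Step 1: prey: 7+2-0=9; pred: 6+0-8=0
First extinction: pred at step 1

Answer: 1 pred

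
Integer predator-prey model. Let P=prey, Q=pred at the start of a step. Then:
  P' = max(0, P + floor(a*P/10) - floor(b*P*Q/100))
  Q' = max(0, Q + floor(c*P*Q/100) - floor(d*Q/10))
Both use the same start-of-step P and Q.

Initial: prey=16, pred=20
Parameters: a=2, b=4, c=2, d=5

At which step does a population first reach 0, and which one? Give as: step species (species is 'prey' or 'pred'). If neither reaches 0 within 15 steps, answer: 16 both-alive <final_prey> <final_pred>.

Answer: 16 both-alive 3 1

Derivation:
Step 1: prey: 16+3-12=7; pred: 20+6-10=16
Step 2: prey: 7+1-4=4; pred: 16+2-8=10
Step 3: prey: 4+0-1=3; pred: 10+0-5=5
Step 4: prey: 3+0-0=3; pred: 5+0-2=3
Step 5: prey: 3+0-0=3; pred: 3+0-1=2
Step 6: prey: 3+0-0=3; pred: 2+0-1=1
Step 7: prey: 3+0-0=3; pred: 1+0-0=1
Steps 8-15: state stable at prey=3, pred=1 (no change)
No extinction within 15 steps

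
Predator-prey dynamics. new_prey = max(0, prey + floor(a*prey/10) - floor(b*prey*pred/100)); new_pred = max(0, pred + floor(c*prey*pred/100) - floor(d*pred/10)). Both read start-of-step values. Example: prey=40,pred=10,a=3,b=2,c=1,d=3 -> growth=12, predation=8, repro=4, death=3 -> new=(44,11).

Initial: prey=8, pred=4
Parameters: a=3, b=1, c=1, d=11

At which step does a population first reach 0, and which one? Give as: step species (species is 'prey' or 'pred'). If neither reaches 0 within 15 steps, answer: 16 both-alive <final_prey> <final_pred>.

Step 1: prey: 8+2-0=10; pred: 4+0-4=0
First extinction: pred at step 1

Answer: 1 pred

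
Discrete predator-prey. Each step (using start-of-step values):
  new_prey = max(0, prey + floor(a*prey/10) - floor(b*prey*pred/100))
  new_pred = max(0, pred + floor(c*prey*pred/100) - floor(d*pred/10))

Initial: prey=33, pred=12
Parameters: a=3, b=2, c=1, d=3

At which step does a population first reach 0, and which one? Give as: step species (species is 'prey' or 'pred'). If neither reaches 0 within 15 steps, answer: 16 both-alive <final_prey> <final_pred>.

Step 1: prey: 33+9-7=35; pred: 12+3-3=12
Step 2: prey: 35+10-8=37; pred: 12+4-3=13
Step 3: prey: 37+11-9=39; pred: 13+4-3=14
Step 4: prey: 39+11-10=40; pred: 14+5-4=15
Step 5: prey: 40+12-12=40; pred: 15+6-4=17
Step 6: prey: 40+12-13=39; pred: 17+6-5=18
Step 7: prey: 39+11-14=36; pred: 18+7-5=20
Step 8: prey: 36+10-14=32; pred: 20+7-6=21
Step 9: prey: 32+9-13=28; pred: 21+6-6=21
Step 10: prey: 28+8-11=25; pred: 21+5-6=20
Step 11: prey: 25+7-10=22; pred: 20+5-6=19
Step 12: prey: 22+6-8=20; pred: 19+4-5=18
Step 13: prey: 20+6-7=19; pred: 18+3-5=16
Step 14: prey: 19+5-6=18; pred: 16+3-4=15
Step 15: prey: 18+5-5=18; pred: 15+2-4=13
No extinction within 15 steps

Answer: 16 both-alive 18 13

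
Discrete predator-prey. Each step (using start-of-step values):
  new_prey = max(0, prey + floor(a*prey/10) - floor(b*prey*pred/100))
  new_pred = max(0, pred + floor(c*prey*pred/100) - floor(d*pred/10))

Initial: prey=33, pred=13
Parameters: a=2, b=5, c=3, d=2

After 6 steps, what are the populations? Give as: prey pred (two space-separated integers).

Step 1: prey: 33+6-21=18; pred: 13+12-2=23
Step 2: prey: 18+3-20=1; pred: 23+12-4=31
Step 3: prey: 1+0-1=0; pred: 31+0-6=25
Step 4: prey: 0+0-0=0; pred: 25+0-5=20
Step 5: prey: 0+0-0=0; pred: 20+0-4=16
Step 6: prey: 0+0-0=0; pred: 16+0-3=13

Answer: 0 13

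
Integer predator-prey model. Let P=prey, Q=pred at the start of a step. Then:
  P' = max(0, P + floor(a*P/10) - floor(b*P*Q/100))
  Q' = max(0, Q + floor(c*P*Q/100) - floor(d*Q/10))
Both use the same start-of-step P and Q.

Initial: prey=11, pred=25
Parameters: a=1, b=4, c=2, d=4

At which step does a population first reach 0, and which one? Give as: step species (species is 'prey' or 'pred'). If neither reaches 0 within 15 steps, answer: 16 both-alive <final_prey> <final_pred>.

Step 1: prey: 11+1-11=1; pred: 25+5-10=20
Step 2: prey: 1+0-0=1; pred: 20+0-8=12
Step 3: prey: 1+0-0=1; pred: 12+0-4=8
Step 4: prey: 1+0-0=1; pred: 8+0-3=5
Step 5: prey: 1+0-0=1; pred: 5+0-2=3
Step 6: prey: 1+0-0=1; pred: 3+0-1=2
Step 7: prey: 1+0-0=1; pred: 2+0-0=2
Steps 8-15: state stable at prey=1, pred=2 (no change)
No extinction within 15 steps

Answer: 16 both-alive 1 2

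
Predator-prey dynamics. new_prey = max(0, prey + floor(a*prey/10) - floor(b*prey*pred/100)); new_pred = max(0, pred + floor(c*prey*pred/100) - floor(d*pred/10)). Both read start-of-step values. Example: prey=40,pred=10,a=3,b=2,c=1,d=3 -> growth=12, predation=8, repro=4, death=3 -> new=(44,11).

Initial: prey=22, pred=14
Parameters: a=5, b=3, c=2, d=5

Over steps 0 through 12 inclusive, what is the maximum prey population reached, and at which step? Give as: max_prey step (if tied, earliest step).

Answer: 35 5

Derivation:
Step 1: prey: 22+11-9=24; pred: 14+6-7=13
Step 2: prey: 24+12-9=27; pred: 13+6-6=13
Step 3: prey: 27+13-10=30; pred: 13+7-6=14
Step 4: prey: 30+15-12=33; pred: 14+8-7=15
Step 5: prey: 33+16-14=35; pred: 15+9-7=17
Step 6: prey: 35+17-17=35; pred: 17+11-8=20
Step 7: prey: 35+17-21=31; pred: 20+14-10=24
Step 8: prey: 31+15-22=24; pred: 24+14-12=26
Step 9: prey: 24+12-18=18; pred: 26+12-13=25
Step 10: prey: 18+9-13=14; pred: 25+9-12=22
Step 11: prey: 14+7-9=12; pred: 22+6-11=17
Step 12: prey: 12+6-6=12; pred: 17+4-8=13
Max prey = 35 at step 5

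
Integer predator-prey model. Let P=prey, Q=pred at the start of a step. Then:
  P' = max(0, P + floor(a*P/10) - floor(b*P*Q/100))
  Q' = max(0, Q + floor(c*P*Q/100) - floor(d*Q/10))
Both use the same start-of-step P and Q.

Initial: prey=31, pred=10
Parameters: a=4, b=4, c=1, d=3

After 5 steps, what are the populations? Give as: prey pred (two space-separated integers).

Answer: 31 10

Derivation:
Step 1: prey: 31+12-12=31; pred: 10+3-3=10
Step 2: prey: 31+12-12=31; pred: 10+3-3=10
Step 3: prey: 31+12-12=31; pred: 10+3-3=10
Step 4: prey: 31+12-12=31; pred: 10+3-3=10
Step 5: prey: 31+12-12=31; pred: 10+3-3=10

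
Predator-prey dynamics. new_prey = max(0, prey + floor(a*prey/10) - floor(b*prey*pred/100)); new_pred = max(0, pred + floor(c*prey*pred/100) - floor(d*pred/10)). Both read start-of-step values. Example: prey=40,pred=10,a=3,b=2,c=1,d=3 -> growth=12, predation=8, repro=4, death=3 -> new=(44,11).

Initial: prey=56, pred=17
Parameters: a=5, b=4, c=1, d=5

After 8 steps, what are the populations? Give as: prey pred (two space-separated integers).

Answer: 51 5

Derivation:
Step 1: prey: 56+28-38=46; pred: 17+9-8=18
Step 2: prey: 46+23-33=36; pred: 18+8-9=17
Step 3: prey: 36+18-24=30; pred: 17+6-8=15
Step 4: prey: 30+15-18=27; pred: 15+4-7=12
Step 5: prey: 27+13-12=28; pred: 12+3-6=9
Step 6: prey: 28+14-10=32; pred: 9+2-4=7
Step 7: prey: 32+16-8=40; pred: 7+2-3=6
Step 8: prey: 40+20-9=51; pred: 6+2-3=5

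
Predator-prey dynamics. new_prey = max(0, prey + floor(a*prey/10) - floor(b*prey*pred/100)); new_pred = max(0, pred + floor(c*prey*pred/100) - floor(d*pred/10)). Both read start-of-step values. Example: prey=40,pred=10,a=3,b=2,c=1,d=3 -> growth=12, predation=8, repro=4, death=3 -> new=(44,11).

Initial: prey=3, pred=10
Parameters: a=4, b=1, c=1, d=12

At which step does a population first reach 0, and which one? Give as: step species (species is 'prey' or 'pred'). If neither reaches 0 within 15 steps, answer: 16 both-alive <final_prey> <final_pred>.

Step 1: prey: 3+1-0=4; pred: 10+0-12=0
First extinction: pred at step 1

Answer: 1 pred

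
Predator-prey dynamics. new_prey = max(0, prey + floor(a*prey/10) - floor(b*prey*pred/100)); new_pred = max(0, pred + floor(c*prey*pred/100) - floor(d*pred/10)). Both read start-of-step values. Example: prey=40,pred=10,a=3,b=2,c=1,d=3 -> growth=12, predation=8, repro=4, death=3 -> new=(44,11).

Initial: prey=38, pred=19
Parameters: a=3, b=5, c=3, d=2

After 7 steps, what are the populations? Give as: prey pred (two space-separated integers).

Step 1: prey: 38+11-36=13; pred: 19+21-3=37
Step 2: prey: 13+3-24=0; pred: 37+14-7=44
Step 3: prey: 0+0-0=0; pred: 44+0-8=36
Step 4: prey: 0+0-0=0; pred: 36+0-7=29
Step 5: prey: 0+0-0=0; pred: 29+0-5=24
Step 6: prey: 0+0-0=0; pred: 24+0-4=20
Step 7: prey: 0+0-0=0; pred: 20+0-4=16

Answer: 0 16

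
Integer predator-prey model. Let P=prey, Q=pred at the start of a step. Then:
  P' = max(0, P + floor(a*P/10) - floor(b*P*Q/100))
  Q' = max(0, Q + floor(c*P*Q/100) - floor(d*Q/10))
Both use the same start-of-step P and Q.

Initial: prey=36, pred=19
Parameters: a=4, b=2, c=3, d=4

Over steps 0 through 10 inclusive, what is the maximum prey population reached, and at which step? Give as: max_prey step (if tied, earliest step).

Answer: 37 1

Derivation:
Step 1: prey: 36+14-13=37; pred: 19+20-7=32
Step 2: prey: 37+14-23=28; pred: 32+35-12=55
Step 3: prey: 28+11-30=9; pred: 55+46-22=79
Step 4: prey: 9+3-14=0; pred: 79+21-31=69
Step 5: prey: 0+0-0=0; pred: 69+0-27=42
Step 6: prey: 0+0-0=0; pred: 42+0-16=26
Step 7: prey: 0+0-0=0; pred: 26+0-10=16
Step 8: prey: 0+0-0=0; pred: 16+0-6=10
Step 9: prey: 0+0-0=0; pred: 10+0-4=6
Step 10: prey: 0+0-0=0; pred: 6+0-2=4
Max prey = 37 at step 1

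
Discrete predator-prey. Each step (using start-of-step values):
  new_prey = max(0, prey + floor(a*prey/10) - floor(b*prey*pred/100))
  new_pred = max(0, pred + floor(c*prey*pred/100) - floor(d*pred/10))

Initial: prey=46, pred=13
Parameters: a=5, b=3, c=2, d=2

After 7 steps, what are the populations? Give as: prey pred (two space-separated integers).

Step 1: prey: 46+23-17=52; pred: 13+11-2=22
Step 2: prey: 52+26-34=44; pred: 22+22-4=40
Step 3: prey: 44+22-52=14; pred: 40+35-8=67
Step 4: prey: 14+7-28=0; pred: 67+18-13=72
Step 5: prey: 0+0-0=0; pred: 72+0-14=58
Step 6: prey: 0+0-0=0; pred: 58+0-11=47
Step 7: prey: 0+0-0=0; pred: 47+0-9=38

Answer: 0 38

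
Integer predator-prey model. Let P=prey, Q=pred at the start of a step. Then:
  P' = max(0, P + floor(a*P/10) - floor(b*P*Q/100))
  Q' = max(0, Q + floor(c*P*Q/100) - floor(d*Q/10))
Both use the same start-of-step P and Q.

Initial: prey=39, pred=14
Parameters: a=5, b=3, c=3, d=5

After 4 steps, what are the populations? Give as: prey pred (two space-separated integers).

Step 1: prey: 39+19-16=42; pred: 14+16-7=23
Step 2: prey: 42+21-28=35; pred: 23+28-11=40
Step 3: prey: 35+17-42=10; pred: 40+42-20=62
Step 4: prey: 10+5-18=0; pred: 62+18-31=49

Answer: 0 49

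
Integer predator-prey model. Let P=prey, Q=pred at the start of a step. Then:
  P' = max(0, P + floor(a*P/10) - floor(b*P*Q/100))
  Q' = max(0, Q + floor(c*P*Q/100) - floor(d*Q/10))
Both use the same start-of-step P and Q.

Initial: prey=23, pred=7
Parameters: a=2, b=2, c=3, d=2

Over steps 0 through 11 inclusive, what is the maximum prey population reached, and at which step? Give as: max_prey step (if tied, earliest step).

Answer: 24 1

Derivation:
Step 1: prey: 23+4-3=24; pred: 7+4-1=10
Step 2: prey: 24+4-4=24; pred: 10+7-2=15
Step 3: prey: 24+4-7=21; pred: 15+10-3=22
Step 4: prey: 21+4-9=16; pred: 22+13-4=31
Step 5: prey: 16+3-9=10; pred: 31+14-6=39
Step 6: prey: 10+2-7=5; pred: 39+11-7=43
Step 7: prey: 5+1-4=2; pred: 43+6-8=41
Step 8: prey: 2+0-1=1; pred: 41+2-8=35
Step 9: prey: 1+0-0=1; pred: 35+1-7=29
Step 10: prey: 1+0-0=1; pred: 29+0-5=24
Step 11: prey: 1+0-0=1; pred: 24+0-4=20
Max prey = 24 at step 1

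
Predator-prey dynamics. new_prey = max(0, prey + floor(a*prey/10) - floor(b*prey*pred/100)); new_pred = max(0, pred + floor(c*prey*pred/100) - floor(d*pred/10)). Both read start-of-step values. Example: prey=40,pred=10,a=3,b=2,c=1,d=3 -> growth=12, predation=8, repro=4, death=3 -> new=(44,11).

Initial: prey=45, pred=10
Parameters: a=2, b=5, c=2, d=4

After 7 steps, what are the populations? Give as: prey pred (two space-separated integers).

Step 1: prey: 45+9-22=32; pred: 10+9-4=15
Step 2: prey: 32+6-24=14; pred: 15+9-6=18
Step 3: prey: 14+2-12=4; pred: 18+5-7=16
Step 4: prey: 4+0-3=1; pred: 16+1-6=11
Step 5: prey: 1+0-0=1; pred: 11+0-4=7
Step 6: prey: 1+0-0=1; pred: 7+0-2=5
Step 7: prey: 1+0-0=1; pred: 5+0-2=3

Answer: 1 3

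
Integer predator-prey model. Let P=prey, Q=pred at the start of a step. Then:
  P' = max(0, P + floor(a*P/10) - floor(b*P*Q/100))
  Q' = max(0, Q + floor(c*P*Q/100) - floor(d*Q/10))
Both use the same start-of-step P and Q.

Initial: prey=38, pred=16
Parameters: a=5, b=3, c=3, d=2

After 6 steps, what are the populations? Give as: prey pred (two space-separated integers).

Step 1: prey: 38+19-18=39; pred: 16+18-3=31
Step 2: prey: 39+19-36=22; pred: 31+36-6=61
Step 3: prey: 22+11-40=0; pred: 61+40-12=89
Step 4: prey: 0+0-0=0; pred: 89+0-17=72
Step 5: prey: 0+0-0=0; pred: 72+0-14=58
Step 6: prey: 0+0-0=0; pred: 58+0-11=47

Answer: 0 47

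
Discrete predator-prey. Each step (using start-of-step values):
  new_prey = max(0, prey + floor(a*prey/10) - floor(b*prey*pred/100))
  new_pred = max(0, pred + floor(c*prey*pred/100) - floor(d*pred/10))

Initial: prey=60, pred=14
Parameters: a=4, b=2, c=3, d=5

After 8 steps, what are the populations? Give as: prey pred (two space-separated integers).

Step 1: prey: 60+24-16=68; pred: 14+25-7=32
Step 2: prey: 68+27-43=52; pred: 32+65-16=81
Step 3: prey: 52+20-84=0; pred: 81+126-40=167
Step 4: prey: 0+0-0=0; pred: 167+0-83=84
Step 5: prey: 0+0-0=0; pred: 84+0-42=42
Step 6: prey: 0+0-0=0; pred: 42+0-21=21
Step 7: prey: 0+0-0=0; pred: 21+0-10=11
Step 8: prey: 0+0-0=0; pred: 11+0-5=6

Answer: 0 6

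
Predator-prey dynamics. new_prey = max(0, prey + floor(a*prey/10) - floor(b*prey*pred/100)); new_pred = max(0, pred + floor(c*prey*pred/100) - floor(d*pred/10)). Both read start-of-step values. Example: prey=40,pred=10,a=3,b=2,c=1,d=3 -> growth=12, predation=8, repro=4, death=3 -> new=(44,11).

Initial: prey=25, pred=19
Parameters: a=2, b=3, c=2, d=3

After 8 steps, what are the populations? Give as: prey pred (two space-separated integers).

Answer: 2 5

Derivation:
Step 1: prey: 25+5-14=16; pred: 19+9-5=23
Step 2: prey: 16+3-11=8; pred: 23+7-6=24
Step 3: prey: 8+1-5=4; pred: 24+3-7=20
Step 4: prey: 4+0-2=2; pred: 20+1-6=15
Step 5: prey: 2+0-0=2; pred: 15+0-4=11
Step 6: prey: 2+0-0=2; pred: 11+0-3=8
Step 7: prey: 2+0-0=2; pred: 8+0-2=6
Step 8: prey: 2+0-0=2; pred: 6+0-1=5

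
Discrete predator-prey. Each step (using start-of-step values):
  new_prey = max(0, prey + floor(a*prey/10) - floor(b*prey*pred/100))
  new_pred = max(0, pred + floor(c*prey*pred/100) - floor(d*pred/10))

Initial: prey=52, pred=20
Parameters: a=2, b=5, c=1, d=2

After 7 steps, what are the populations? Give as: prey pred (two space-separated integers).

Step 1: prey: 52+10-52=10; pred: 20+10-4=26
Step 2: prey: 10+2-13=0; pred: 26+2-5=23
Step 3: prey: 0+0-0=0; pred: 23+0-4=19
Step 4: prey: 0+0-0=0; pred: 19+0-3=16
Step 5: prey: 0+0-0=0; pred: 16+0-3=13
Step 6: prey: 0+0-0=0; pred: 13+0-2=11
Step 7: prey: 0+0-0=0; pred: 11+0-2=9

Answer: 0 9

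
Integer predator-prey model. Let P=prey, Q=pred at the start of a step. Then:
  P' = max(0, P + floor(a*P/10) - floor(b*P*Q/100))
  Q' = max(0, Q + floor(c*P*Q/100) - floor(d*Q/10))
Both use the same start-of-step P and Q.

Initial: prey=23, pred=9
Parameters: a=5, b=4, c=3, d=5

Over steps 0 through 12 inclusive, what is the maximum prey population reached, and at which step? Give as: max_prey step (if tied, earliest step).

Step 1: prey: 23+11-8=26; pred: 9+6-4=11
Step 2: prey: 26+13-11=28; pred: 11+8-5=14
Step 3: prey: 28+14-15=27; pred: 14+11-7=18
Step 4: prey: 27+13-19=21; pred: 18+14-9=23
Step 5: prey: 21+10-19=12; pred: 23+14-11=26
Step 6: prey: 12+6-12=6; pred: 26+9-13=22
Step 7: prey: 6+3-5=4; pred: 22+3-11=14
Step 8: prey: 4+2-2=4; pred: 14+1-7=8
Step 9: prey: 4+2-1=5; pred: 8+0-4=4
Step 10: prey: 5+2-0=7; pred: 4+0-2=2
Step 11: prey: 7+3-0=10; pred: 2+0-1=1
Step 12: prey: 10+5-0=15; pred: 1+0-0=1
Max prey = 28 at step 2

Answer: 28 2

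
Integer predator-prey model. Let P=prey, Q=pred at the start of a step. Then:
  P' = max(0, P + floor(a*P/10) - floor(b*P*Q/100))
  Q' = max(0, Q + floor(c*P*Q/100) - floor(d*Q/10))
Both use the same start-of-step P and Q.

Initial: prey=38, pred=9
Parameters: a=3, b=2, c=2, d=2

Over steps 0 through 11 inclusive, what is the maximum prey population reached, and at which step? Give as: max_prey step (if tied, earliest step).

Step 1: prey: 38+11-6=43; pred: 9+6-1=14
Step 2: prey: 43+12-12=43; pred: 14+12-2=24
Step 3: prey: 43+12-20=35; pred: 24+20-4=40
Step 4: prey: 35+10-28=17; pred: 40+28-8=60
Step 5: prey: 17+5-20=2; pred: 60+20-12=68
Step 6: prey: 2+0-2=0; pred: 68+2-13=57
Step 7: prey: 0+0-0=0; pred: 57+0-11=46
Step 8: prey: 0+0-0=0; pred: 46+0-9=37
Step 9: prey: 0+0-0=0; pred: 37+0-7=30
Step 10: prey: 0+0-0=0; pred: 30+0-6=24
Step 11: prey: 0+0-0=0; pred: 24+0-4=20
Max prey = 43 at step 1

Answer: 43 1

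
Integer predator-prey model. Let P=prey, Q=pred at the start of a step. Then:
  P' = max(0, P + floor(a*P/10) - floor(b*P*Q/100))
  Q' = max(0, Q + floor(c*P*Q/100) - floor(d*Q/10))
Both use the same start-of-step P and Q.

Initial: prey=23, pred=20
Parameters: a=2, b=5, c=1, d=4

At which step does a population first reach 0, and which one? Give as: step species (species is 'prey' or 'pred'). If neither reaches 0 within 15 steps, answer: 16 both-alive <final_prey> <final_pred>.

Step 1: prey: 23+4-23=4; pred: 20+4-8=16
Step 2: prey: 4+0-3=1; pred: 16+0-6=10
Step 3: prey: 1+0-0=1; pred: 10+0-4=6
Step 4: prey: 1+0-0=1; pred: 6+0-2=4
Step 5: prey: 1+0-0=1; pred: 4+0-1=3
Step 6: prey: 1+0-0=1; pred: 3+0-1=2
Step 7: prey: 1+0-0=1; pred: 2+0-0=2
Steps 8-15: state stable at prey=1, pred=2 (no change)
No extinction within 15 steps

Answer: 16 both-alive 1 2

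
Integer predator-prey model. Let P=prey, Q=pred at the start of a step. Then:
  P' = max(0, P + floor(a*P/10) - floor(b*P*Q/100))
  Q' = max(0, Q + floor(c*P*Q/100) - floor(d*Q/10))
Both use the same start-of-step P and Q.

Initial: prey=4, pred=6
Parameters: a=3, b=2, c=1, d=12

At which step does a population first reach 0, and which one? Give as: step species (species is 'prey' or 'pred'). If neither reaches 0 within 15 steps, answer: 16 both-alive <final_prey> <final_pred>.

Step 1: prey: 4+1-0=5; pred: 6+0-7=0
First extinction: pred at step 1

Answer: 1 pred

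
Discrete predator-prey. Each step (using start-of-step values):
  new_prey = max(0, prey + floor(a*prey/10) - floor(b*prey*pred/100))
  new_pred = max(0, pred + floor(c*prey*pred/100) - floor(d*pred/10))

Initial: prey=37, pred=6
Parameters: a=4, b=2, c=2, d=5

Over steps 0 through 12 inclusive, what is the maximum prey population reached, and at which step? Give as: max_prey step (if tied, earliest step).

Step 1: prey: 37+14-4=47; pred: 6+4-3=7
Step 2: prey: 47+18-6=59; pred: 7+6-3=10
Step 3: prey: 59+23-11=71; pred: 10+11-5=16
Step 4: prey: 71+28-22=77; pred: 16+22-8=30
Step 5: prey: 77+30-46=61; pred: 30+46-15=61
Step 6: prey: 61+24-74=11; pred: 61+74-30=105
Step 7: prey: 11+4-23=0; pred: 105+23-52=76
Step 8: prey: 0+0-0=0; pred: 76+0-38=38
Step 9: prey: 0+0-0=0; pred: 38+0-19=19
Step 10: prey: 0+0-0=0; pred: 19+0-9=10
Step 11: prey: 0+0-0=0; pred: 10+0-5=5
Step 12: prey: 0+0-0=0; pred: 5+0-2=3
Max prey = 77 at step 4

Answer: 77 4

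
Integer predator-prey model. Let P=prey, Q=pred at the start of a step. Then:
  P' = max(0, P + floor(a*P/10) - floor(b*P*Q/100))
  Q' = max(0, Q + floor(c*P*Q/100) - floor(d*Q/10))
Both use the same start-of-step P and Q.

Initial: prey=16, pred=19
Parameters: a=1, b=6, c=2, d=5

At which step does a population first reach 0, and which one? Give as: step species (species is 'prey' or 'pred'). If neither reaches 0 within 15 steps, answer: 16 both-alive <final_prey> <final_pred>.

Answer: 1 prey

Derivation:
Step 1: prey: 16+1-18=0; pred: 19+6-9=16
First extinction: prey at step 1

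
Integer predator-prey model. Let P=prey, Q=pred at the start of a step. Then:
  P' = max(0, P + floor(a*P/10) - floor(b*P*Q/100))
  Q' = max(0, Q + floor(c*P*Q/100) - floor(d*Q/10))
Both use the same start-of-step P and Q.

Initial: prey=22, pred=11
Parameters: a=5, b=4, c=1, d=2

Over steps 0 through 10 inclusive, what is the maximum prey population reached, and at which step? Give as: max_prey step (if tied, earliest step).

Step 1: prey: 22+11-9=24; pred: 11+2-2=11
Step 2: prey: 24+12-10=26; pred: 11+2-2=11
Step 3: prey: 26+13-11=28; pred: 11+2-2=11
Step 4: prey: 28+14-12=30; pred: 11+3-2=12
Step 5: prey: 30+15-14=31; pred: 12+3-2=13
Step 6: prey: 31+15-16=30; pred: 13+4-2=15
Step 7: prey: 30+15-18=27; pred: 15+4-3=16
Step 8: prey: 27+13-17=23; pred: 16+4-3=17
Step 9: prey: 23+11-15=19; pred: 17+3-3=17
Step 10: prey: 19+9-12=16; pred: 17+3-3=17
Max prey = 31 at step 5

Answer: 31 5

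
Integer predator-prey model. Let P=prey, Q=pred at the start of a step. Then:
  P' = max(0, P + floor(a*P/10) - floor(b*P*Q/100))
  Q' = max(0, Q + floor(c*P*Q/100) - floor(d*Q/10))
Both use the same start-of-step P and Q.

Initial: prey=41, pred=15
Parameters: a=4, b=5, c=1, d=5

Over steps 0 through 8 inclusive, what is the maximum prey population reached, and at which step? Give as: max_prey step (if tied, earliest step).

Answer: 52 8

Derivation:
Step 1: prey: 41+16-30=27; pred: 15+6-7=14
Step 2: prey: 27+10-18=19; pred: 14+3-7=10
Step 3: prey: 19+7-9=17; pred: 10+1-5=6
Step 4: prey: 17+6-5=18; pred: 6+1-3=4
Step 5: prey: 18+7-3=22; pred: 4+0-2=2
Step 6: prey: 22+8-2=28; pred: 2+0-1=1
Step 7: prey: 28+11-1=38; pred: 1+0-0=1
Step 8: prey: 38+15-1=52; pred: 1+0-0=1
Max prey = 52 at step 8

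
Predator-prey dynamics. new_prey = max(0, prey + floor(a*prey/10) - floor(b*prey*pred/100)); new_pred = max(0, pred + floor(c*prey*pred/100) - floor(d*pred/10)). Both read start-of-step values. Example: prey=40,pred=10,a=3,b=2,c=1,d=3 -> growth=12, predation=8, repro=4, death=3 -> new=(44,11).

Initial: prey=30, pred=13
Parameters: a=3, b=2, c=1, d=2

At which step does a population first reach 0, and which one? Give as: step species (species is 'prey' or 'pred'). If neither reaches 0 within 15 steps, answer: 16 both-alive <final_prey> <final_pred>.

Step 1: prey: 30+9-7=32; pred: 13+3-2=14
Step 2: prey: 32+9-8=33; pred: 14+4-2=16
Step 3: prey: 33+9-10=32; pred: 16+5-3=18
Step 4: prey: 32+9-11=30; pred: 18+5-3=20
Step 5: prey: 30+9-12=27; pred: 20+6-4=22
Step 6: prey: 27+8-11=24; pred: 22+5-4=23
Step 7: prey: 24+7-11=20; pred: 23+5-4=24
Step 8: prey: 20+6-9=17; pred: 24+4-4=24
Step 9: prey: 17+5-8=14; pred: 24+4-4=24
Step 10: prey: 14+4-6=12; pred: 24+3-4=23
Step 11: prey: 12+3-5=10; pred: 23+2-4=21
Step 12: prey: 10+3-4=9; pred: 21+2-4=19
Step 13: prey: 9+2-3=8; pred: 19+1-3=17
Step 14: prey: 8+2-2=8; pred: 17+1-3=15
Step 15: prey: 8+2-2=8; pred: 15+1-3=13
No extinction within 15 steps

Answer: 16 both-alive 8 13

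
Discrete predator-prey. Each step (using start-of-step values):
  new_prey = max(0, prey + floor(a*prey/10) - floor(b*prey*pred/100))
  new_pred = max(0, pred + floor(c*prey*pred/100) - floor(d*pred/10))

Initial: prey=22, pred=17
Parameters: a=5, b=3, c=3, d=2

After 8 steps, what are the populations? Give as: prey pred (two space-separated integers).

Step 1: prey: 22+11-11=22; pred: 17+11-3=25
Step 2: prey: 22+11-16=17; pred: 25+16-5=36
Step 3: prey: 17+8-18=7; pred: 36+18-7=47
Step 4: prey: 7+3-9=1; pred: 47+9-9=47
Step 5: prey: 1+0-1=0; pred: 47+1-9=39
Step 6: prey: 0+0-0=0; pred: 39+0-7=32
Step 7: prey: 0+0-0=0; pred: 32+0-6=26
Step 8: prey: 0+0-0=0; pred: 26+0-5=21

Answer: 0 21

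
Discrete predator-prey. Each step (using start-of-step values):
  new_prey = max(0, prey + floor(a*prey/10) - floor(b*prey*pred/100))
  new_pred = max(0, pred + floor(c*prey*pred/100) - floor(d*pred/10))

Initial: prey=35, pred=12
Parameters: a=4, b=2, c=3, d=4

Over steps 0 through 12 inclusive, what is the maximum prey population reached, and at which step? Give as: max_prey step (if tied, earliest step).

Answer: 41 1

Derivation:
Step 1: prey: 35+14-8=41; pred: 12+12-4=20
Step 2: prey: 41+16-16=41; pred: 20+24-8=36
Step 3: prey: 41+16-29=28; pred: 36+44-14=66
Step 4: prey: 28+11-36=3; pred: 66+55-26=95
Step 5: prey: 3+1-5=0; pred: 95+8-38=65
Step 6: prey: 0+0-0=0; pred: 65+0-26=39
Step 7: prey: 0+0-0=0; pred: 39+0-15=24
Step 8: prey: 0+0-0=0; pred: 24+0-9=15
Step 9: prey: 0+0-0=0; pred: 15+0-6=9
Step 10: prey: 0+0-0=0; pred: 9+0-3=6
Step 11: prey: 0+0-0=0; pred: 6+0-2=4
Step 12: prey: 0+0-0=0; pred: 4+0-1=3
Max prey = 41 at step 1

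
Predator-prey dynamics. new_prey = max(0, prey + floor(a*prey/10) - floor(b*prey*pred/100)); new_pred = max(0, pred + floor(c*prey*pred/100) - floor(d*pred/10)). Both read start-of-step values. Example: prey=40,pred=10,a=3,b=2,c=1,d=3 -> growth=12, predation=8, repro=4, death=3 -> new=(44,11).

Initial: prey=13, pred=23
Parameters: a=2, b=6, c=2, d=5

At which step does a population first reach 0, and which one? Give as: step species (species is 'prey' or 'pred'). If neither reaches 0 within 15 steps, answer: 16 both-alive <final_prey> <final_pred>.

Answer: 1 prey

Derivation:
Step 1: prey: 13+2-17=0; pred: 23+5-11=17
First extinction: prey at step 1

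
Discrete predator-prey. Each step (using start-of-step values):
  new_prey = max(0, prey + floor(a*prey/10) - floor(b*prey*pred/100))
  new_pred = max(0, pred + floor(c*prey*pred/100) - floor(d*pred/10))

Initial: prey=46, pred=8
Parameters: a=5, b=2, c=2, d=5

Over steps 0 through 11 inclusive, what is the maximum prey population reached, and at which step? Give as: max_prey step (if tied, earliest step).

Answer: 90 3

Derivation:
Step 1: prey: 46+23-7=62; pred: 8+7-4=11
Step 2: prey: 62+31-13=80; pred: 11+13-5=19
Step 3: prey: 80+40-30=90; pred: 19+30-9=40
Step 4: prey: 90+45-72=63; pred: 40+72-20=92
Step 5: prey: 63+31-115=0; pred: 92+115-46=161
Step 6: prey: 0+0-0=0; pred: 161+0-80=81
Step 7: prey: 0+0-0=0; pred: 81+0-40=41
Step 8: prey: 0+0-0=0; pred: 41+0-20=21
Step 9: prey: 0+0-0=0; pred: 21+0-10=11
Step 10: prey: 0+0-0=0; pred: 11+0-5=6
Step 11: prey: 0+0-0=0; pred: 6+0-3=3
Max prey = 90 at step 3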